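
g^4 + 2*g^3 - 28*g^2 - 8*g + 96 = (g - 4)*(g - 2)*(g + 2)*(g + 6)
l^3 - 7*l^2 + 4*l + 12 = (l - 6)*(l - 2)*(l + 1)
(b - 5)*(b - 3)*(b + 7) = b^3 - b^2 - 41*b + 105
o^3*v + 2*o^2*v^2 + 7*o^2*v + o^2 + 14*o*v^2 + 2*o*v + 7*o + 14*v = (o + 7)*(o + 2*v)*(o*v + 1)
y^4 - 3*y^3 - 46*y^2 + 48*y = y*(y - 8)*(y - 1)*(y + 6)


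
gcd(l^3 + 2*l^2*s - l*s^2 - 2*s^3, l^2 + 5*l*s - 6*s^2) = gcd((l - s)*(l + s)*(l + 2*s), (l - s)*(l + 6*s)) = -l + s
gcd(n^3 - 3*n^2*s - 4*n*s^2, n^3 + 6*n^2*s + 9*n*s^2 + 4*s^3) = n + s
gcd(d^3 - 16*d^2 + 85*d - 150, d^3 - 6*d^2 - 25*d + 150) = d^2 - 11*d + 30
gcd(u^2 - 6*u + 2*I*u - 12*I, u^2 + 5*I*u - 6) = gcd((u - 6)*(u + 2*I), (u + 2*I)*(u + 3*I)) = u + 2*I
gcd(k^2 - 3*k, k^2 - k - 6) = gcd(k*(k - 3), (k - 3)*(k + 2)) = k - 3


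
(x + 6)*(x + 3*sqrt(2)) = x^2 + 3*sqrt(2)*x + 6*x + 18*sqrt(2)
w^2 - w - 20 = (w - 5)*(w + 4)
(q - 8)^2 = q^2 - 16*q + 64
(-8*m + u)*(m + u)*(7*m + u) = -56*m^3 - 57*m^2*u + u^3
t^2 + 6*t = t*(t + 6)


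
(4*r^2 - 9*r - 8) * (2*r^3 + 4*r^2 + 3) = 8*r^5 - 2*r^4 - 52*r^3 - 20*r^2 - 27*r - 24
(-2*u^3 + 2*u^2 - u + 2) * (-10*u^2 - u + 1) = 20*u^5 - 18*u^4 + 6*u^3 - 17*u^2 - 3*u + 2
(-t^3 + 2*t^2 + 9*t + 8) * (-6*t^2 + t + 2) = 6*t^5 - 13*t^4 - 54*t^3 - 35*t^2 + 26*t + 16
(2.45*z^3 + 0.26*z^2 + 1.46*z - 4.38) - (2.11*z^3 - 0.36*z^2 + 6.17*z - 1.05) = 0.34*z^3 + 0.62*z^2 - 4.71*z - 3.33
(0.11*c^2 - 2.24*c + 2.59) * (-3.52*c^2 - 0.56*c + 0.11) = -0.3872*c^4 + 7.8232*c^3 - 7.8503*c^2 - 1.6968*c + 0.2849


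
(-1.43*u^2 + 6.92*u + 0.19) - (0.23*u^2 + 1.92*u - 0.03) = -1.66*u^2 + 5.0*u + 0.22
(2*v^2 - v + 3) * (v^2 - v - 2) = 2*v^4 - 3*v^3 - v - 6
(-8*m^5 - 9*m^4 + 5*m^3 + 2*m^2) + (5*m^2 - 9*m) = -8*m^5 - 9*m^4 + 5*m^3 + 7*m^2 - 9*m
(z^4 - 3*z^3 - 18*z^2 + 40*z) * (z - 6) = z^5 - 9*z^4 + 148*z^2 - 240*z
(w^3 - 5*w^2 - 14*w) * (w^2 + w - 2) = w^5 - 4*w^4 - 21*w^3 - 4*w^2 + 28*w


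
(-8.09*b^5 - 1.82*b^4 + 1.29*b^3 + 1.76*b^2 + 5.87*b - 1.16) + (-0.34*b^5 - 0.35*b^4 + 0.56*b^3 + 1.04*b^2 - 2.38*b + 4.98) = -8.43*b^5 - 2.17*b^4 + 1.85*b^3 + 2.8*b^2 + 3.49*b + 3.82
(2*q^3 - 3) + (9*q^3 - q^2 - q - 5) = 11*q^3 - q^2 - q - 8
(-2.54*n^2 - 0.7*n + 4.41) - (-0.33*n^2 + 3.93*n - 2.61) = -2.21*n^2 - 4.63*n + 7.02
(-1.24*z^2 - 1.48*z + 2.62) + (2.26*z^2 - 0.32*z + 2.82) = 1.02*z^2 - 1.8*z + 5.44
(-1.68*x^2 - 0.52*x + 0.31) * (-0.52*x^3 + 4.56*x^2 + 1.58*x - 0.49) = 0.8736*x^5 - 7.3904*x^4 - 5.1868*x^3 + 1.4152*x^2 + 0.7446*x - 0.1519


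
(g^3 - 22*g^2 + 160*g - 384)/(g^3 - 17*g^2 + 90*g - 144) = (g - 8)/(g - 3)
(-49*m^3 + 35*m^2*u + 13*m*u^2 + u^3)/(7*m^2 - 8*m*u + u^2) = (49*m^2 + 14*m*u + u^2)/(-7*m + u)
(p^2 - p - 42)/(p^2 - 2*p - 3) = (-p^2 + p + 42)/(-p^2 + 2*p + 3)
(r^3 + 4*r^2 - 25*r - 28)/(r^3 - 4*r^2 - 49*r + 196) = (r + 1)/(r - 7)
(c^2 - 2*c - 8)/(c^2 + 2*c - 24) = (c + 2)/(c + 6)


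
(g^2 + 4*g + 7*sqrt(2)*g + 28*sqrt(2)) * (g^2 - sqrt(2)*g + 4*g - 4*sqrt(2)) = g^4 + 8*g^3 + 6*sqrt(2)*g^3 + 2*g^2 + 48*sqrt(2)*g^2 - 112*g + 96*sqrt(2)*g - 224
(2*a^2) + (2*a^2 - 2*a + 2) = 4*a^2 - 2*a + 2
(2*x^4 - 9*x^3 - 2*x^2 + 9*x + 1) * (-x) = -2*x^5 + 9*x^4 + 2*x^3 - 9*x^2 - x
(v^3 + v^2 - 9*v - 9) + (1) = v^3 + v^2 - 9*v - 8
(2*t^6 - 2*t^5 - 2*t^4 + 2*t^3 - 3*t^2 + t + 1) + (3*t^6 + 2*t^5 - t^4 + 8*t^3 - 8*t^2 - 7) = 5*t^6 - 3*t^4 + 10*t^3 - 11*t^2 + t - 6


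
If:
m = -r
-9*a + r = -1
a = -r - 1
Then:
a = 0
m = 1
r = -1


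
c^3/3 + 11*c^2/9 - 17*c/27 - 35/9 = (c/3 + 1)*(c - 5/3)*(c + 7/3)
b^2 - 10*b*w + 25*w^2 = (b - 5*w)^2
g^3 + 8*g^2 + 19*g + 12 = (g + 1)*(g + 3)*(g + 4)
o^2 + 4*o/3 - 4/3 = (o - 2/3)*(o + 2)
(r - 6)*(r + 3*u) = r^2 + 3*r*u - 6*r - 18*u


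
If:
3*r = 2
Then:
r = 2/3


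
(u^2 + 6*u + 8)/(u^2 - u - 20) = (u + 2)/(u - 5)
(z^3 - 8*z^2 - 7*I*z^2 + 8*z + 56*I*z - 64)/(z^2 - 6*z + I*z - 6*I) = (z^2 - 8*z*(1 + I) + 64*I)/(z - 6)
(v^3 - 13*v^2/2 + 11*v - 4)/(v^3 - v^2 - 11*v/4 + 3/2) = 2*(v - 4)/(2*v + 3)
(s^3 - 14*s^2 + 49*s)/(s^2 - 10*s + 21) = s*(s - 7)/(s - 3)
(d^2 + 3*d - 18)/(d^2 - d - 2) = (-d^2 - 3*d + 18)/(-d^2 + d + 2)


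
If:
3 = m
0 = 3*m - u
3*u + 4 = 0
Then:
No Solution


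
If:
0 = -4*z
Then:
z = 0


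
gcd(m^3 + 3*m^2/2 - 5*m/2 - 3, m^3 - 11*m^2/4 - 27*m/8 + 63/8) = m - 3/2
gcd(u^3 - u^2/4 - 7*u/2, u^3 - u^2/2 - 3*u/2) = u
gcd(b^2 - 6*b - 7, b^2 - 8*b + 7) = b - 7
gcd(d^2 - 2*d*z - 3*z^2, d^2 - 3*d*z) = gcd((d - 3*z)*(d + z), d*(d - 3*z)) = -d + 3*z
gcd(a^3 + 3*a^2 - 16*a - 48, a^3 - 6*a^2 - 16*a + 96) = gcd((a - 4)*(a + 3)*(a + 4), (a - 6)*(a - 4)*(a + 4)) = a^2 - 16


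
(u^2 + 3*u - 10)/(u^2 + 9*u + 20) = (u - 2)/(u + 4)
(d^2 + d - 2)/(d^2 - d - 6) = (d - 1)/(d - 3)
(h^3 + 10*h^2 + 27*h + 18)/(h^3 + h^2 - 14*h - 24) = (h^2 + 7*h + 6)/(h^2 - 2*h - 8)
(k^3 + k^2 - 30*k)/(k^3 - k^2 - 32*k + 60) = k/(k - 2)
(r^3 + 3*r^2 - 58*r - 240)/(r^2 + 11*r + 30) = r - 8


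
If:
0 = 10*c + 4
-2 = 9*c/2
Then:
No Solution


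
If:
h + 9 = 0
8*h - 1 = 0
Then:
No Solution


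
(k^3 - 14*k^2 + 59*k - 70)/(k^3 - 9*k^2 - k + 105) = (k - 2)/(k + 3)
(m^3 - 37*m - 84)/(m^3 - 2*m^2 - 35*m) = (m^2 + 7*m + 12)/(m*(m + 5))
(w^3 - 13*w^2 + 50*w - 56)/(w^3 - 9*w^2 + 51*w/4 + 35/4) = 4*(w^2 - 6*w + 8)/(4*w^2 - 8*w - 5)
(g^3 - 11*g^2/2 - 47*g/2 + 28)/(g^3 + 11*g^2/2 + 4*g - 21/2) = (g - 8)/(g + 3)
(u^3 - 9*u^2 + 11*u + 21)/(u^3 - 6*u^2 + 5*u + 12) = (u - 7)/(u - 4)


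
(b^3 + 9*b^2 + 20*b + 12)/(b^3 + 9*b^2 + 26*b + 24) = (b^2 + 7*b + 6)/(b^2 + 7*b + 12)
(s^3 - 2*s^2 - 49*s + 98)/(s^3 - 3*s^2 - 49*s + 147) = (s - 2)/(s - 3)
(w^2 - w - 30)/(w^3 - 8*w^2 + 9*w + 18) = (w + 5)/(w^2 - 2*w - 3)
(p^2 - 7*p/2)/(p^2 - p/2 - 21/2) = p/(p + 3)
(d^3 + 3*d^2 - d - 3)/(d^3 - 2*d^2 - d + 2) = (d + 3)/(d - 2)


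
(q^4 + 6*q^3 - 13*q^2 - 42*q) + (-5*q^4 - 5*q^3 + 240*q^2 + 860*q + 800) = -4*q^4 + q^3 + 227*q^2 + 818*q + 800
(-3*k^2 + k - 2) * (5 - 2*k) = 6*k^3 - 17*k^2 + 9*k - 10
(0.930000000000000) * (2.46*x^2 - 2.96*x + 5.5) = 2.2878*x^2 - 2.7528*x + 5.115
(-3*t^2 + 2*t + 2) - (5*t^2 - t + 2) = -8*t^2 + 3*t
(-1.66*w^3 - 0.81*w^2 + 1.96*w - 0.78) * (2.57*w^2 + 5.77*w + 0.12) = -4.2662*w^5 - 11.6599*w^4 + 0.164299999999999*w^3 + 9.2074*w^2 - 4.2654*w - 0.0936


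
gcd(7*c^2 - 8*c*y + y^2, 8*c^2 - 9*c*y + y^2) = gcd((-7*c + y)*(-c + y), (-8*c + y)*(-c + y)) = -c + y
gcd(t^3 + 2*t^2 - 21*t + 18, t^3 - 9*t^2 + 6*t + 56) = 1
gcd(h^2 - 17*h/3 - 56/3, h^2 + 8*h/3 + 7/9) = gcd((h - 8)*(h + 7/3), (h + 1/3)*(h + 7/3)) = h + 7/3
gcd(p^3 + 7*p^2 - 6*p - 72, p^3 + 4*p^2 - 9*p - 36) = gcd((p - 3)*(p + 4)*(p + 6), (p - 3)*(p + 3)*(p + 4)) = p^2 + p - 12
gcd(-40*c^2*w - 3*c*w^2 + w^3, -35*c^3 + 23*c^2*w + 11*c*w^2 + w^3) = 5*c + w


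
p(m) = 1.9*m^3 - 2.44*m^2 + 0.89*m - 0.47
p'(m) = 5.7*m^2 - 4.88*m + 0.89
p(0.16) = -0.38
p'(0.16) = 0.26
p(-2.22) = -35.26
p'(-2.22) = 39.82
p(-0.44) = -1.50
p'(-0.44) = 4.14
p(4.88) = 166.57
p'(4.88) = 112.82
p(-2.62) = -53.72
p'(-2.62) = 52.80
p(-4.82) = -274.21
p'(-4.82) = 156.84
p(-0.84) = -4.07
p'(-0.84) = 9.01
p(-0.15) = -0.66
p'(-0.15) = 1.75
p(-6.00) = -504.05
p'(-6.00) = 235.37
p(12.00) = 2942.05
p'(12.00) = 763.13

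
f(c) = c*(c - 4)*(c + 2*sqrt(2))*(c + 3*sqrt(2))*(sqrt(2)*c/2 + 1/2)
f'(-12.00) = 51521.91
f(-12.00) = -109081.02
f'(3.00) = 28.97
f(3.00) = -331.96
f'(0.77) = -100.44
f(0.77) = -46.86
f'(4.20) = 986.28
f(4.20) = 172.95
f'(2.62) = -91.24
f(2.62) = -318.05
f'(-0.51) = 9.96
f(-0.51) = 2.77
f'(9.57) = 35450.22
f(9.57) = 66338.60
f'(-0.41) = 4.84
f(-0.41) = 3.52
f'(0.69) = -92.02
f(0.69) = -39.16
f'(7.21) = 11372.40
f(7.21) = 14895.78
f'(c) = sqrt(2)*c*(c - 4)*(c + 2*sqrt(2))*(c + 3*sqrt(2))/2 + c*(c - 4)*(c + 2*sqrt(2))*(sqrt(2)*c/2 + 1/2) + c*(c - 4)*(c + 3*sqrt(2))*(sqrt(2)*c/2 + 1/2) + c*(c + 2*sqrt(2))*(c + 3*sqrt(2))*(sqrt(2)*c/2 + 1/2) + (c - 4)*(c + 2*sqrt(2))*(c + 3*sqrt(2))*(sqrt(2)*c/2 + 1/2) = 5*sqrt(2)*c^4/2 - 8*sqrt(2)*c^3 + 22*c^3 - 66*c^2 + 51*sqrt(2)*c^2/2 - 68*sqrt(2)*c + 12*c - 24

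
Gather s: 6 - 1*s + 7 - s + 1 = 14 - 2*s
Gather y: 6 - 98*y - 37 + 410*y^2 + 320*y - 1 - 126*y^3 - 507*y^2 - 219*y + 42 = -126*y^3 - 97*y^2 + 3*y + 10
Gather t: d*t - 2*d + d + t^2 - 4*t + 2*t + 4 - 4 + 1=-d + t^2 + t*(d - 2) + 1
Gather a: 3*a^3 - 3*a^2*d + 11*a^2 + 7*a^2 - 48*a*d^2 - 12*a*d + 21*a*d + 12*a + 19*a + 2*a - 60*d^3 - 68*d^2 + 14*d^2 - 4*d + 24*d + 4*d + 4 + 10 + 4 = 3*a^3 + a^2*(18 - 3*d) + a*(-48*d^2 + 9*d + 33) - 60*d^3 - 54*d^2 + 24*d + 18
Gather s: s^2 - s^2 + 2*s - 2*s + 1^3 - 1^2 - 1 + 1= 0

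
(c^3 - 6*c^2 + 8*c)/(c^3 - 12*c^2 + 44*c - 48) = c/(c - 6)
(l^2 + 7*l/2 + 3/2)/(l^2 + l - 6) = (l + 1/2)/(l - 2)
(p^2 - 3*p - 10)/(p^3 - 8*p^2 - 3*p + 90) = (p + 2)/(p^2 - 3*p - 18)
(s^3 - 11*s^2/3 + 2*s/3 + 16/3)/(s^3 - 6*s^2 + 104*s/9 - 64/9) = 3*(s + 1)/(3*s - 4)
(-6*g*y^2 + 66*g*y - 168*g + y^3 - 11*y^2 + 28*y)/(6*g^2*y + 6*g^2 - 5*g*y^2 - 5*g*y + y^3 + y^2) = (-6*g*y^2 + 66*g*y - 168*g + y^3 - 11*y^2 + 28*y)/(6*g^2*y + 6*g^2 - 5*g*y^2 - 5*g*y + y^3 + y^2)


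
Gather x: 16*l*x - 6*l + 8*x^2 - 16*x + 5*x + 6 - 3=-6*l + 8*x^2 + x*(16*l - 11) + 3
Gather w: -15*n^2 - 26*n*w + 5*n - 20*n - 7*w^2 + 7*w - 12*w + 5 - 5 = -15*n^2 - 15*n - 7*w^2 + w*(-26*n - 5)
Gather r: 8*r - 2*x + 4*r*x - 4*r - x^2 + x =r*(4*x + 4) - x^2 - x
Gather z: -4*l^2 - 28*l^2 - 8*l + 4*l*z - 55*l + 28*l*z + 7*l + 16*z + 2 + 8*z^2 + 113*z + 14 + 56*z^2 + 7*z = -32*l^2 - 56*l + 64*z^2 + z*(32*l + 136) + 16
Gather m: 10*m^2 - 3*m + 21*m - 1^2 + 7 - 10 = 10*m^2 + 18*m - 4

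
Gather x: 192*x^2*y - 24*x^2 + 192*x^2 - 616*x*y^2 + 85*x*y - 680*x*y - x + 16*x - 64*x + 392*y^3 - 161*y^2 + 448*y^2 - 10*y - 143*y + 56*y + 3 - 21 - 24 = x^2*(192*y + 168) + x*(-616*y^2 - 595*y - 49) + 392*y^3 + 287*y^2 - 97*y - 42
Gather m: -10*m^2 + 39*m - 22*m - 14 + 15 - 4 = -10*m^2 + 17*m - 3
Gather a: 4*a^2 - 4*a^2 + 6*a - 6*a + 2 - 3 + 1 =0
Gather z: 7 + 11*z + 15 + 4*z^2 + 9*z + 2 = 4*z^2 + 20*z + 24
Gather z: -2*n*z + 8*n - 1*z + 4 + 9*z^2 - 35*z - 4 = 8*n + 9*z^2 + z*(-2*n - 36)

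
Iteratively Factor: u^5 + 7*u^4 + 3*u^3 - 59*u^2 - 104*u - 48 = (u - 3)*(u^4 + 10*u^3 + 33*u^2 + 40*u + 16) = (u - 3)*(u + 4)*(u^3 + 6*u^2 + 9*u + 4) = (u - 3)*(u + 1)*(u + 4)*(u^2 + 5*u + 4) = (u - 3)*(u + 1)*(u + 4)^2*(u + 1)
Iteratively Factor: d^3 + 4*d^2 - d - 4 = (d + 4)*(d^2 - 1) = (d + 1)*(d + 4)*(d - 1)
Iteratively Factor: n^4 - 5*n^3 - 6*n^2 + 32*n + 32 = (n + 2)*(n^3 - 7*n^2 + 8*n + 16) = (n - 4)*(n + 2)*(n^2 - 3*n - 4) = (n - 4)*(n + 1)*(n + 2)*(n - 4)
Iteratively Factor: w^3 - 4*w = (w + 2)*(w^2 - 2*w) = w*(w + 2)*(w - 2)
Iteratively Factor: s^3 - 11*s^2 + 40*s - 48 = (s - 3)*(s^2 - 8*s + 16) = (s - 4)*(s - 3)*(s - 4)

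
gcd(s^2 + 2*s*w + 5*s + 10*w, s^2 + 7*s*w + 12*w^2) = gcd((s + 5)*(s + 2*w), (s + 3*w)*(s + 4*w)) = 1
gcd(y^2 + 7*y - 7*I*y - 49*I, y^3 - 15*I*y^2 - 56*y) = y - 7*I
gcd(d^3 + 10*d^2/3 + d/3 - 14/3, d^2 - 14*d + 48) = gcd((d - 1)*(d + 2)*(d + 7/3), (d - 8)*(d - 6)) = 1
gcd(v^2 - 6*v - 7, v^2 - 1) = v + 1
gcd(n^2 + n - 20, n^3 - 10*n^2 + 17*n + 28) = n - 4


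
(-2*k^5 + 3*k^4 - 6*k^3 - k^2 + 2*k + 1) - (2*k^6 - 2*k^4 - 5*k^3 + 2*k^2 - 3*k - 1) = -2*k^6 - 2*k^5 + 5*k^4 - k^3 - 3*k^2 + 5*k + 2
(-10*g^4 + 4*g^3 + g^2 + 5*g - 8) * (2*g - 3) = -20*g^5 + 38*g^4 - 10*g^3 + 7*g^2 - 31*g + 24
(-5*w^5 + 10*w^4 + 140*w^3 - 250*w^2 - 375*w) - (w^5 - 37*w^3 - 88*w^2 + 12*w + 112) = -6*w^5 + 10*w^4 + 177*w^3 - 162*w^2 - 387*w - 112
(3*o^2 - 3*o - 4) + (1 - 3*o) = 3*o^2 - 6*o - 3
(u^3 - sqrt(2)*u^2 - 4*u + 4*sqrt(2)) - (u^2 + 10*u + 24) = u^3 - sqrt(2)*u^2 - u^2 - 14*u - 24 + 4*sqrt(2)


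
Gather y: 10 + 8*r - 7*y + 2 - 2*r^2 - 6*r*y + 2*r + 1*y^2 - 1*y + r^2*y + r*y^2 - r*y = -2*r^2 + 10*r + y^2*(r + 1) + y*(r^2 - 7*r - 8) + 12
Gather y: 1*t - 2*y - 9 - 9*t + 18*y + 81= -8*t + 16*y + 72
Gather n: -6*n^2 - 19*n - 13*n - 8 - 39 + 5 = -6*n^2 - 32*n - 42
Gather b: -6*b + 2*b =-4*b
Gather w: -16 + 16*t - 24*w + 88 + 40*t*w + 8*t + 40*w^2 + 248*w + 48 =24*t + 40*w^2 + w*(40*t + 224) + 120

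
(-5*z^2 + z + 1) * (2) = -10*z^2 + 2*z + 2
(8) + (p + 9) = p + 17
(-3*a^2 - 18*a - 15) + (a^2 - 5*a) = -2*a^2 - 23*a - 15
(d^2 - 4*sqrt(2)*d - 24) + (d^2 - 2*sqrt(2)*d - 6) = 2*d^2 - 6*sqrt(2)*d - 30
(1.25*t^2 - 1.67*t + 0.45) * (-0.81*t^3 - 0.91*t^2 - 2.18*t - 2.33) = -1.0125*t^5 + 0.2152*t^4 - 1.5698*t^3 + 0.3186*t^2 + 2.9101*t - 1.0485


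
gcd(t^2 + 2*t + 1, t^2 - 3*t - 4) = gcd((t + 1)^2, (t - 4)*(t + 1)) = t + 1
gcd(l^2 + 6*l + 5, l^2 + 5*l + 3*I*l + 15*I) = l + 5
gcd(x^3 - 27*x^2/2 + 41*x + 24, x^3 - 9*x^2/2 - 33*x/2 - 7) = x + 1/2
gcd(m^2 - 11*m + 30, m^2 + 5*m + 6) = 1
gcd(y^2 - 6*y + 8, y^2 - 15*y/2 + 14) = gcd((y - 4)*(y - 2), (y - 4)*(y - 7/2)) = y - 4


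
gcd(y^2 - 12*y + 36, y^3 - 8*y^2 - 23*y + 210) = y - 6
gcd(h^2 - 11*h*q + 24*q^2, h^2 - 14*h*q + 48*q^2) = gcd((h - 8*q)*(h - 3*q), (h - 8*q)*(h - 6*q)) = -h + 8*q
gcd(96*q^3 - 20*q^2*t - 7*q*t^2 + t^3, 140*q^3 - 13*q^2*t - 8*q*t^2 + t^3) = 4*q + t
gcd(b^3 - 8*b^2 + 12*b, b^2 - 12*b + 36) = b - 6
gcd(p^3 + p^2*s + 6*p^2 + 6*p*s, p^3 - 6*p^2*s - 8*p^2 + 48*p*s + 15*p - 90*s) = 1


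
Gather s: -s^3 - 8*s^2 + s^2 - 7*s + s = -s^3 - 7*s^2 - 6*s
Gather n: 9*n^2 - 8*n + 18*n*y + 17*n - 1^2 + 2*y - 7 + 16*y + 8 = 9*n^2 + n*(18*y + 9) + 18*y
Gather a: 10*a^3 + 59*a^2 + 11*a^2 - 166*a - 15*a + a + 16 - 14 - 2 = 10*a^3 + 70*a^2 - 180*a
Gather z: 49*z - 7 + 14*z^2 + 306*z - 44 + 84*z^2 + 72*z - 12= 98*z^2 + 427*z - 63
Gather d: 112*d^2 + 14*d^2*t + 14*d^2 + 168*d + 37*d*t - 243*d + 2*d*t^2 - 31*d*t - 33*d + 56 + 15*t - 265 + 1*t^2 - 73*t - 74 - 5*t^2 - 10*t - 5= d^2*(14*t + 126) + d*(2*t^2 + 6*t - 108) - 4*t^2 - 68*t - 288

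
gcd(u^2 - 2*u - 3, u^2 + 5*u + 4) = u + 1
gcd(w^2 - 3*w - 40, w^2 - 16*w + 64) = w - 8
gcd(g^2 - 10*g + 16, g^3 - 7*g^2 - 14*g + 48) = g^2 - 10*g + 16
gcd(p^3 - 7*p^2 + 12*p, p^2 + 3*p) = p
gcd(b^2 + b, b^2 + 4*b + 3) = b + 1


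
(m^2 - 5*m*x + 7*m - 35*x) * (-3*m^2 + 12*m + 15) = -3*m^4 + 15*m^3*x - 9*m^3 + 45*m^2*x + 99*m^2 - 495*m*x + 105*m - 525*x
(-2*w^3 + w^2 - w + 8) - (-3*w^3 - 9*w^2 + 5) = w^3 + 10*w^2 - w + 3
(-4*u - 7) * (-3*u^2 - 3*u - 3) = 12*u^3 + 33*u^2 + 33*u + 21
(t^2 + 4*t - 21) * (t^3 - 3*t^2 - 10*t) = t^5 + t^4 - 43*t^3 + 23*t^2 + 210*t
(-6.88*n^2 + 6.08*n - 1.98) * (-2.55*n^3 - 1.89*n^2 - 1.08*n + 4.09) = 17.544*n^5 - 2.5008*n^4 + 0.988200000000001*n^3 - 30.9634*n^2 + 27.0056*n - 8.0982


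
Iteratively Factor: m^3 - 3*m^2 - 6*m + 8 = (m - 4)*(m^2 + m - 2) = (m - 4)*(m - 1)*(m + 2)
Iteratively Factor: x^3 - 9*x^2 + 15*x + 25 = (x - 5)*(x^2 - 4*x - 5) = (x - 5)*(x + 1)*(x - 5)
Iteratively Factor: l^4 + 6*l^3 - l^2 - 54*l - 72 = (l + 2)*(l^3 + 4*l^2 - 9*l - 36) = (l + 2)*(l + 3)*(l^2 + l - 12) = (l + 2)*(l + 3)*(l + 4)*(l - 3)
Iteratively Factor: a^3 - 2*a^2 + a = (a - 1)*(a^2 - a) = a*(a - 1)*(a - 1)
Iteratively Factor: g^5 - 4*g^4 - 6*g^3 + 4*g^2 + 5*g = (g - 1)*(g^4 - 3*g^3 - 9*g^2 - 5*g) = (g - 5)*(g - 1)*(g^3 + 2*g^2 + g) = (g - 5)*(g - 1)*(g + 1)*(g^2 + g) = (g - 5)*(g - 1)*(g + 1)^2*(g)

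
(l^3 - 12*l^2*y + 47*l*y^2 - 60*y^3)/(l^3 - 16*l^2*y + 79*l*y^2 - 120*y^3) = (-l + 4*y)/(-l + 8*y)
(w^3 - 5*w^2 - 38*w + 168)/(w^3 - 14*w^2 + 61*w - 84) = (w + 6)/(w - 3)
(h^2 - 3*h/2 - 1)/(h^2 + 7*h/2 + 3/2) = (h - 2)/(h + 3)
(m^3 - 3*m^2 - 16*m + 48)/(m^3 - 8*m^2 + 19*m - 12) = (m + 4)/(m - 1)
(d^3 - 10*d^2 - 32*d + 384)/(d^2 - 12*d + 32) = (d^2 - 2*d - 48)/(d - 4)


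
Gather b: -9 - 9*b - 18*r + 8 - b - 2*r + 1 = -10*b - 20*r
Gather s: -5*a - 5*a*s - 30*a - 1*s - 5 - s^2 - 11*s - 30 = -35*a - s^2 + s*(-5*a - 12) - 35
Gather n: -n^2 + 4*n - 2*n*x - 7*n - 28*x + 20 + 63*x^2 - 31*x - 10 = -n^2 + n*(-2*x - 3) + 63*x^2 - 59*x + 10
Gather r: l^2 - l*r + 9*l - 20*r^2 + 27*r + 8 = l^2 + 9*l - 20*r^2 + r*(27 - l) + 8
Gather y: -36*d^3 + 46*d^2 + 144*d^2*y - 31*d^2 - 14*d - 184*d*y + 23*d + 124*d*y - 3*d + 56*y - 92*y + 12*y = -36*d^3 + 15*d^2 + 6*d + y*(144*d^2 - 60*d - 24)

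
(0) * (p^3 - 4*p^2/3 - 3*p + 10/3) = 0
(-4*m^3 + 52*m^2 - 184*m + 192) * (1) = -4*m^3 + 52*m^2 - 184*m + 192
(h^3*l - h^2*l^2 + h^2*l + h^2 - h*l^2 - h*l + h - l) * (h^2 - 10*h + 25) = h^5*l - h^4*l^2 - 9*h^4*l + h^4 + 9*h^3*l^2 + 14*h^3*l - 9*h^3 - 15*h^2*l^2 + 34*h^2*l + 15*h^2 - 25*h*l^2 - 15*h*l + 25*h - 25*l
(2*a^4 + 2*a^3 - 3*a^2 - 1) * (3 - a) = -2*a^5 + 4*a^4 + 9*a^3 - 9*a^2 + a - 3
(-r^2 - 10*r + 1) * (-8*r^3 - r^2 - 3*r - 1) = 8*r^5 + 81*r^4 + 5*r^3 + 30*r^2 + 7*r - 1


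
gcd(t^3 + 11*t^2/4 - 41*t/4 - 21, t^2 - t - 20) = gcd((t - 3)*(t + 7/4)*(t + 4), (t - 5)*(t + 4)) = t + 4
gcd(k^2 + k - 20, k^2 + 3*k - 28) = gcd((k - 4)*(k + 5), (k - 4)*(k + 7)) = k - 4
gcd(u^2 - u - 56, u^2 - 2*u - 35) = 1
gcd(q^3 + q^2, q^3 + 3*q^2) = q^2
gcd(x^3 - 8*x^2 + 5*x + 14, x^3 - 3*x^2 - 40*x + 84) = x^2 - 9*x + 14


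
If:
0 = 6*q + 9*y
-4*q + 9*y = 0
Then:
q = 0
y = 0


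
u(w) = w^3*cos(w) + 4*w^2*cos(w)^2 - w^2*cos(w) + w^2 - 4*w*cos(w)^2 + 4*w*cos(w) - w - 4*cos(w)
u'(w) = -w^3*sin(w) - 8*w^2*sin(w)*cos(w) + w^2*sin(w) + 3*w^2*cos(w) + 8*w*sin(w)*cos(w) - 4*w*sin(w) + 8*w*cos(w)^2 - 2*w*cos(w) + 2*w + 4*sin(w) - 4*cos(w)^2 + 4*cos(w) - 1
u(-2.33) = 44.08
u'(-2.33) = -87.33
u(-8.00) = 167.14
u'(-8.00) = -737.69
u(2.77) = 2.68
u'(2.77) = 6.06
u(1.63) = 0.79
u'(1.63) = -1.93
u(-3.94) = 124.68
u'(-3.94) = 79.94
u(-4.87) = 5.87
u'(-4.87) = 126.76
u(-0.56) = -2.32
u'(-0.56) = -3.50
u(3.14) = 3.94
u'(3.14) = -0.86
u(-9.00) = 1163.32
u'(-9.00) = -944.20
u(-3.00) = 110.52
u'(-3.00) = -91.82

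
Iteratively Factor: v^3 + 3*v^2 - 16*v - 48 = (v + 3)*(v^2 - 16) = (v - 4)*(v + 3)*(v + 4)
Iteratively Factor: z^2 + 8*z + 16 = (z + 4)*(z + 4)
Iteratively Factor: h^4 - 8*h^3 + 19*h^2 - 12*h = (h - 1)*(h^3 - 7*h^2 + 12*h) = (h - 3)*(h - 1)*(h^2 - 4*h) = (h - 4)*(h - 3)*(h - 1)*(h)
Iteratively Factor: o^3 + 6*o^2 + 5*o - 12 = (o - 1)*(o^2 + 7*o + 12) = (o - 1)*(o + 3)*(o + 4)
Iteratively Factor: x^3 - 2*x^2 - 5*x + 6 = (x + 2)*(x^2 - 4*x + 3) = (x - 1)*(x + 2)*(x - 3)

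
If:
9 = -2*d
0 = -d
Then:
No Solution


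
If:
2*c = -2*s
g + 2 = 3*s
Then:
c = -s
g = 3*s - 2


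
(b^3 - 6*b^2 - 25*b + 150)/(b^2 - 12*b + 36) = (b^2 - 25)/(b - 6)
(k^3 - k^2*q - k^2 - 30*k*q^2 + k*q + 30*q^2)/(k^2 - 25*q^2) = (-k^2 + 6*k*q + k - 6*q)/(-k + 5*q)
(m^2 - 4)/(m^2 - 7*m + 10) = (m + 2)/(m - 5)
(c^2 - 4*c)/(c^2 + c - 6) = c*(c - 4)/(c^2 + c - 6)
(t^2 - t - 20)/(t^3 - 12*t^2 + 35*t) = (t + 4)/(t*(t - 7))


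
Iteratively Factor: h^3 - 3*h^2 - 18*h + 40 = (h - 2)*(h^2 - h - 20) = (h - 5)*(h - 2)*(h + 4)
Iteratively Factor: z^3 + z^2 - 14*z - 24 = (z + 3)*(z^2 - 2*z - 8) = (z + 2)*(z + 3)*(z - 4)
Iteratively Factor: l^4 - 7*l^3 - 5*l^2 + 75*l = (l - 5)*(l^3 - 2*l^2 - 15*l) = (l - 5)*(l + 3)*(l^2 - 5*l) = (l - 5)^2*(l + 3)*(l)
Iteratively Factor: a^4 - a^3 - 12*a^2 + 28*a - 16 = (a - 2)*(a^3 + a^2 - 10*a + 8) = (a - 2)*(a - 1)*(a^2 + 2*a - 8) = (a - 2)^2*(a - 1)*(a + 4)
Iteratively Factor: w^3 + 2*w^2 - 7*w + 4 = (w - 1)*(w^2 + 3*w - 4) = (w - 1)*(w + 4)*(w - 1)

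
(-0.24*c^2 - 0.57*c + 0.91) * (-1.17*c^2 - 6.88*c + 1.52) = 0.2808*c^4 + 2.3181*c^3 + 2.4921*c^2 - 7.1272*c + 1.3832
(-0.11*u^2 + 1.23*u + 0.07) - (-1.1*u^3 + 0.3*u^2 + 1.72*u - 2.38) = 1.1*u^3 - 0.41*u^2 - 0.49*u + 2.45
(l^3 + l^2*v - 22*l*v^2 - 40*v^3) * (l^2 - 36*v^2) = l^5 + l^4*v - 58*l^3*v^2 - 76*l^2*v^3 + 792*l*v^4 + 1440*v^5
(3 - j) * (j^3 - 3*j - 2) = -j^4 + 3*j^3 + 3*j^2 - 7*j - 6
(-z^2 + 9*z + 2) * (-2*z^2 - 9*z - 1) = 2*z^4 - 9*z^3 - 84*z^2 - 27*z - 2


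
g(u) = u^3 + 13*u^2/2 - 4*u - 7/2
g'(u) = 3*u^2 + 13*u - 4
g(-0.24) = -2.18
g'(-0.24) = -6.95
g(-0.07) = -3.19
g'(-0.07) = -4.90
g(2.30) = 33.85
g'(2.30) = 41.77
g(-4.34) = 54.54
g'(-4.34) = -3.91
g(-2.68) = 34.66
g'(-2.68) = -17.29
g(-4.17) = 53.70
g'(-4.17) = -6.04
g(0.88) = -1.30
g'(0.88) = 9.76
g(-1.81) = 19.10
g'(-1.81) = -17.70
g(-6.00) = 38.50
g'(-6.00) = 26.00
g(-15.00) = -1856.00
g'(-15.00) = 476.00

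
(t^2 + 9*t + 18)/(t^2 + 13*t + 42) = (t + 3)/(t + 7)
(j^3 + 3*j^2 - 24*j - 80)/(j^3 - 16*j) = (j^2 - j - 20)/(j*(j - 4))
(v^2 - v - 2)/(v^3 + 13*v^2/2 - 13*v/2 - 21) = 2*(v + 1)/(2*v^2 + 17*v + 21)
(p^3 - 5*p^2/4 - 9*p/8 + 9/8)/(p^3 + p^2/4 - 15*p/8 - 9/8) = (4*p - 3)/(4*p + 3)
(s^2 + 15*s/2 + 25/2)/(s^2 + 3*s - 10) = (s + 5/2)/(s - 2)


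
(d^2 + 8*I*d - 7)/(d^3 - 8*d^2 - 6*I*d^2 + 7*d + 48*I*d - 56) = (d + 7*I)/(d^2 - d*(8 + 7*I) + 56*I)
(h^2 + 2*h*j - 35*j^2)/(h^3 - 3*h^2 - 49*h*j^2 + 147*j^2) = (h - 5*j)/(h^2 - 7*h*j - 3*h + 21*j)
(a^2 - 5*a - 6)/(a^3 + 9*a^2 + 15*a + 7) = (a - 6)/(a^2 + 8*a + 7)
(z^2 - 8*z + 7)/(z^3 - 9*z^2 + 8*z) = (z - 7)/(z*(z - 8))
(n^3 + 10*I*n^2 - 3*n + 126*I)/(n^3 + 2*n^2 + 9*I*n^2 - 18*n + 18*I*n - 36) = (n^2 + 4*I*n + 21)/(n^2 + n*(2 + 3*I) + 6*I)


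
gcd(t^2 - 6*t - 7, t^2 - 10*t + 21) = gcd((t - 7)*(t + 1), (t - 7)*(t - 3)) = t - 7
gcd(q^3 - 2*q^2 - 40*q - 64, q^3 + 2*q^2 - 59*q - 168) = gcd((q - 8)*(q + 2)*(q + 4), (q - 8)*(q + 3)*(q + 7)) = q - 8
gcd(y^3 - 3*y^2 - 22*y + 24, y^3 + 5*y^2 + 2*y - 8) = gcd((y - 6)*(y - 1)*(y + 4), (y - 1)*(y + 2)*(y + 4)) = y^2 + 3*y - 4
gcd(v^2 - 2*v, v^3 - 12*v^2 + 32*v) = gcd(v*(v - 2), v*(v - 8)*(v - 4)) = v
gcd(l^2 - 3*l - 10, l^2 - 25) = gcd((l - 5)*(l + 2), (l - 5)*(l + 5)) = l - 5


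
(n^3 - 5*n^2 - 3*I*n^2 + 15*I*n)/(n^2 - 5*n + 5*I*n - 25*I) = n*(n - 3*I)/(n + 5*I)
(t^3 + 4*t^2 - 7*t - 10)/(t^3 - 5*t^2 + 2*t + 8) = (t + 5)/(t - 4)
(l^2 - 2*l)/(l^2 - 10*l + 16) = l/(l - 8)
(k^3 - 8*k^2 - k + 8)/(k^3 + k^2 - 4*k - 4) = (k^2 - 9*k + 8)/(k^2 - 4)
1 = 1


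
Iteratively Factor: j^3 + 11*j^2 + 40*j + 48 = (j + 4)*(j^2 + 7*j + 12) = (j + 3)*(j + 4)*(j + 4)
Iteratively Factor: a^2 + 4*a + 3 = (a + 3)*(a + 1)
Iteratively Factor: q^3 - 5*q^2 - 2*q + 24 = (q - 3)*(q^2 - 2*q - 8) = (q - 3)*(q + 2)*(q - 4)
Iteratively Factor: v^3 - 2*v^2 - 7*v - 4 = (v - 4)*(v^2 + 2*v + 1) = (v - 4)*(v + 1)*(v + 1)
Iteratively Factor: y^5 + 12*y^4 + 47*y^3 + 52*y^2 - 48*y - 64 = (y - 1)*(y^4 + 13*y^3 + 60*y^2 + 112*y + 64) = (y - 1)*(y + 4)*(y^3 + 9*y^2 + 24*y + 16) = (y - 1)*(y + 4)^2*(y^2 + 5*y + 4) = (y - 1)*(y + 4)^3*(y + 1)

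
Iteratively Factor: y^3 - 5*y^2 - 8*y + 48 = (y - 4)*(y^2 - y - 12) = (y - 4)^2*(y + 3)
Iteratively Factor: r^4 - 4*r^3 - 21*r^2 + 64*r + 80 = (r - 5)*(r^3 + r^2 - 16*r - 16) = (r - 5)*(r + 4)*(r^2 - 3*r - 4) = (r - 5)*(r - 4)*(r + 4)*(r + 1)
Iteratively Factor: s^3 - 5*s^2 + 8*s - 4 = (s - 2)*(s^2 - 3*s + 2) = (s - 2)^2*(s - 1)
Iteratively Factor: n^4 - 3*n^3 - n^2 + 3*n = (n - 3)*(n^3 - n) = (n - 3)*(n + 1)*(n^2 - n) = n*(n - 3)*(n + 1)*(n - 1)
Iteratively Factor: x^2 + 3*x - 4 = (x - 1)*(x + 4)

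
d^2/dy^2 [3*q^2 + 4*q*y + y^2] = 2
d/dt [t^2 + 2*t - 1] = 2*t + 2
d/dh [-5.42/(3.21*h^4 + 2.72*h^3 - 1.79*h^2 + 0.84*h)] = (69.5928*h^3 + 44.2272*h^2 - 19.4036*h + 4.5528)/(h^2*(3.21*h^3 + 2.72*h^2 - 1.79*h + 0.84)^2)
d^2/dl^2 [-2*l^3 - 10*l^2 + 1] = -12*l - 20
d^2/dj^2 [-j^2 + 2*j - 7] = -2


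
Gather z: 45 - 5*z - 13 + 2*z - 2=30 - 3*z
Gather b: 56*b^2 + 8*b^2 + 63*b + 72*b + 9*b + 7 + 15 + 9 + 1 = 64*b^2 + 144*b + 32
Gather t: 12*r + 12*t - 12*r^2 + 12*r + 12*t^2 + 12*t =-12*r^2 + 24*r + 12*t^2 + 24*t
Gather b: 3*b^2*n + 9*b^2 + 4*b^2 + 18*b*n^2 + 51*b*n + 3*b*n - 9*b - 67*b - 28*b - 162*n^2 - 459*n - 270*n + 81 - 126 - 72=b^2*(3*n + 13) + b*(18*n^2 + 54*n - 104) - 162*n^2 - 729*n - 117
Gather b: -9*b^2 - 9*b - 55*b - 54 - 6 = -9*b^2 - 64*b - 60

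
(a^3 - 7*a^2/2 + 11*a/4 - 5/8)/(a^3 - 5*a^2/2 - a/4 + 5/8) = (2*a - 1)/(2*a + 1)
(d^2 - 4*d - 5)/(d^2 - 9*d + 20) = (d + 1)/(d - 4)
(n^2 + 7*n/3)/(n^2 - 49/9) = 3*n/(3*n - 7)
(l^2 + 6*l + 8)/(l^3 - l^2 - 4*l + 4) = (l + 4)/(l^2 - 3*l + 2)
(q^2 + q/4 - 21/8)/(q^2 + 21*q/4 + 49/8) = (2*q - 3)/(2*q + 7)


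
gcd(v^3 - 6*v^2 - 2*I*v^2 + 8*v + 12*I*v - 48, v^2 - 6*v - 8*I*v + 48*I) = v - 6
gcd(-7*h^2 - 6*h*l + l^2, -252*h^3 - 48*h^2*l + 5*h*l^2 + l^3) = 7*h - l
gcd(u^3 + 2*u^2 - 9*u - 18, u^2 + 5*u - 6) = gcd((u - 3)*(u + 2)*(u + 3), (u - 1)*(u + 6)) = 1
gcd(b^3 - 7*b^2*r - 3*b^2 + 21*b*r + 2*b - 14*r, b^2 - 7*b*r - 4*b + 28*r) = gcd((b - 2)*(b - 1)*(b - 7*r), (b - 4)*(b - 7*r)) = -b + 7*r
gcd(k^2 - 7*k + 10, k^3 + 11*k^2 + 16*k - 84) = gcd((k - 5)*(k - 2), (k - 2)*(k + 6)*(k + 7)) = k - 2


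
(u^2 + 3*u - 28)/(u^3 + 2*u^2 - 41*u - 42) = (u - 4)/(u^2 - 5*u - 6)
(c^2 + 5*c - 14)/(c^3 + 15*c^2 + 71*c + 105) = (c - 2)/(c^2 + 8*c + 15)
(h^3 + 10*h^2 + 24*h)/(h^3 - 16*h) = (h + 6)/(h - 4)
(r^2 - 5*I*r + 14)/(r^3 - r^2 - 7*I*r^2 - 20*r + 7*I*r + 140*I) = (r + 2*I)/(r^2 - r - 20)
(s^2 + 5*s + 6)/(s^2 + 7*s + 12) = (s + 2)/(s + 4)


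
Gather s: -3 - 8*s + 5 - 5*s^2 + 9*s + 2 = -5*s^2 + s + 4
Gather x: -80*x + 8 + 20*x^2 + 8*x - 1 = 20*x^2 - 72*x + 7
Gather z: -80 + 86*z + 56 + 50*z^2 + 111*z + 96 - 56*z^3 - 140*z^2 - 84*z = -56*z^3 - 90*z^2 + 113*z + 72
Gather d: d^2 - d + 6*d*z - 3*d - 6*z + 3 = d^2 + d*(6*z - 4) - 6*z + 3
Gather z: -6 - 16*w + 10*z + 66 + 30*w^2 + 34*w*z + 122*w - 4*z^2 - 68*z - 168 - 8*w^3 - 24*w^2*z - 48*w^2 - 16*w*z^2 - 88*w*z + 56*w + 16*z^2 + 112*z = -8*w^3 - 18*w^2 + 162*w + z^2*(12 - 16*w) + z*(-24*w^2 - 54*w + 54) - 108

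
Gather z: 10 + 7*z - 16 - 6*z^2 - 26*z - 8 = -6*z^2 - 19*z - 14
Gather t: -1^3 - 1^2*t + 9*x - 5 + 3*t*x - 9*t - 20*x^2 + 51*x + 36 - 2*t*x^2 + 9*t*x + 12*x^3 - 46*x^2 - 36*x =t*(-2*x^2 + 12*x - 10) + 12*x^3 - 66*x^2 + 24*x + 30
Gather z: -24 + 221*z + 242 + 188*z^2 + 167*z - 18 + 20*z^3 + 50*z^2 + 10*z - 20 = 20*z^3 + 238*z^2 + 398*z + 180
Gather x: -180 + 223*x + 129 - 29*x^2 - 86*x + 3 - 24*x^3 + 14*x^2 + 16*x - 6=-24*x^3 - 15*x^2 + 153*x - 54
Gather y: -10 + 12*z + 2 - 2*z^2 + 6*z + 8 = -2*z^2 + 18*z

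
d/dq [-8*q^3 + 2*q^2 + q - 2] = -24*q^2 + 4*q + 1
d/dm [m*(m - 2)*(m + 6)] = 3*m^2 + 8*m - 12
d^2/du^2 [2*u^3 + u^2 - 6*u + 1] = 12*u + 2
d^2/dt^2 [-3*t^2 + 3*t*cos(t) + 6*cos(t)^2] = -3*t*cos(t) + 24*sin(t)^2 - 6*sin(t) - 18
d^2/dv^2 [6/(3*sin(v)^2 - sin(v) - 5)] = 6*(36*sin(v)^4 - 9*sin(v)^3 + 7*sin(v)^2 + 13*sin(v) - 32)/(-3*sin(v)^2 + sin(v) + 5)^3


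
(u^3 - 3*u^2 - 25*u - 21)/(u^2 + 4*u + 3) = u - 7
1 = 1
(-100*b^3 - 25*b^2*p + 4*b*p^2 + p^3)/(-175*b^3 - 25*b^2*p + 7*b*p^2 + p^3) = (4*b + p)/(7*b + p)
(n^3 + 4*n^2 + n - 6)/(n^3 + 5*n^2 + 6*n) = (n - 1)/n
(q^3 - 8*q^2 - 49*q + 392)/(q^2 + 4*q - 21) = (q^2 - 15*q + 56)/(q - 3)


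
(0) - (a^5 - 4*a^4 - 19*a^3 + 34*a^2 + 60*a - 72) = -a^5 + 4*a^4 + 19*a^3 - 34*a^2 - 60*a + 72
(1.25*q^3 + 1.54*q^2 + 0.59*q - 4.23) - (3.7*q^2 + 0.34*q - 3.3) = 1.25*q^3 - 2.16*q^2 + 0.25*q - 0.930000000000001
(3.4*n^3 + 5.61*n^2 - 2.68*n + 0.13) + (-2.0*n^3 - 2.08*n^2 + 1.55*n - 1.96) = 1.4*n^3 + 3.53*n^2 - 1.13*n - 1.83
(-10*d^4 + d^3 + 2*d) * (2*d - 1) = -20*d^5 + 12*d^4 - d^3 + 4*d^2 - 2*d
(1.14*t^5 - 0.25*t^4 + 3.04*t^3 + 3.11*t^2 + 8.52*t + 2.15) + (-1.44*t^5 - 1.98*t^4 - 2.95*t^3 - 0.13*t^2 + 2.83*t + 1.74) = -0.3*t^5 - 2.23*t^4 + 0.0899999999999999*t^3 + 2.98*t^2 + 11.35*t + 3.89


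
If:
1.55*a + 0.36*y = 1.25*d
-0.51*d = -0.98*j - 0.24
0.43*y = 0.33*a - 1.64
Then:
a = 1.3030303030303*y + 4.96969696969697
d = 1.90375757575758*y + 6.16242424242424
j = 0.990730983302412*y + 2.96207792207792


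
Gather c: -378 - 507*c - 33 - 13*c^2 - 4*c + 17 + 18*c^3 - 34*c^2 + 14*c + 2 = 18*c^3 - 47*c^2 - 497*c - 392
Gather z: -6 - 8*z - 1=-8*z - 7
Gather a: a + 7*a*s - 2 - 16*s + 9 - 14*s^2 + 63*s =a*(7*s + 1) - 14*s^2 + 47*s + 7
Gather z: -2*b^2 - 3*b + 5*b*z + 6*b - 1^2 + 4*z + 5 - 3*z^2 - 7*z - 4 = -2*b^2 + 3*b - 3*z^2 + z*(5*b - 3)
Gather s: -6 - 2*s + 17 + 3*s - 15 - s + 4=0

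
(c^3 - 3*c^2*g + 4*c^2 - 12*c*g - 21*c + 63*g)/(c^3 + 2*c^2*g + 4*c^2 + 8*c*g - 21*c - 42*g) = (c - 3*g)/(c + 2*g)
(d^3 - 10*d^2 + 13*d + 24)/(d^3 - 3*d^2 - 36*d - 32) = (d - 3)/(d + 4)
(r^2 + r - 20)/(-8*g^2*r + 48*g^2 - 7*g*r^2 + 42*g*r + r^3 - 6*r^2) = (-r^2 - r + 20)/(8*g^2*r - 48*g^2 + 7*g*r^2 - 42*g*r - r^3 + 6*r^2)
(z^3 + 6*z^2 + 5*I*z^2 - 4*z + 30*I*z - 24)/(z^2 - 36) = (z^2 + 5*I*z - 4)/(z - 6)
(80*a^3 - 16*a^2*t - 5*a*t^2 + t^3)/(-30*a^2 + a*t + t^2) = (-16*a^2 + t^2)/(6*a + t)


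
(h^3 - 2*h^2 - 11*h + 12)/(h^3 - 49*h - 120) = (h^2 - 5*h + 4)/(h^2 - 3*h - 40)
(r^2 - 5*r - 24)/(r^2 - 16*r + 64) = (r + 3)/(r - 8)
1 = 1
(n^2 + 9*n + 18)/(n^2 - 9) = (n + 6)/(n - 3)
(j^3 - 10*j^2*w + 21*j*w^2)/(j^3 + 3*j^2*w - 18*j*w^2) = (j - 7*w)/(j + 6*w)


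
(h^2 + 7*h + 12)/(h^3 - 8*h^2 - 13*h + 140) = (h + 3)/(h^2 - 12*h + 35)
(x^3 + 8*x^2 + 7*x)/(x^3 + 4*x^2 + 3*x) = (x + 7)/(x + 3)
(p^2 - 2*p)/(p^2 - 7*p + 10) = p/(p - 5)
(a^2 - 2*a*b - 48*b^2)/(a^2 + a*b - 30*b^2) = (a - 8*b)/(a - 5*b)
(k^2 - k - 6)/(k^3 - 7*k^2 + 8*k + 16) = (k^2 - k - 6)/(k^3 - 7*k^2 + 8*k + 16)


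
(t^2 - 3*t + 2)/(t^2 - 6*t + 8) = (t - 1)/(t - 4)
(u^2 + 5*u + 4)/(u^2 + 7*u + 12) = (u + 1)/(u + 3)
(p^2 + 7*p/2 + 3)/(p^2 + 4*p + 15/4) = 2*(p + 2)/(2*p + 5)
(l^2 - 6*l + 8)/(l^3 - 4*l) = (l - 4)/(l*(l + 2))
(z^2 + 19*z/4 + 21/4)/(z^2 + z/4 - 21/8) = 2*(z + 3)/(2*z - 3)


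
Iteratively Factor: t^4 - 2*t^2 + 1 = (t + 1)*(t^3 - t^2 - t + 1) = (t + 1)^2*(t^2 - 2*t + 1) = (t - 1)*(t + 1)^2*(t - 1)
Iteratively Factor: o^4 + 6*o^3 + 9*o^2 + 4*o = (o)*(o^3 + 6*o^2 + 9*o + 4) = o*(o + 1)*(o^2 + 5*o + 4) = o*(o + 1)*(o + 4)*(o + 1)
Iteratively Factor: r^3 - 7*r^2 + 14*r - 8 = (r - 1)*(r^2 - 6*r + 8) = (r - 4)*(r - 1)*(r - 2)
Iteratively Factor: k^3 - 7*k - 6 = (k - 3)*(k^2 + 3*k + 2) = (k - 3)*(k + 2)*(k + 1)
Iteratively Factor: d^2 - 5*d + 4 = (d - 1)*(d - 4)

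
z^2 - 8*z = z*(z - 8)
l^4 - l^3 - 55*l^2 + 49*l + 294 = (l - 7)*(l - 3)*(l + 2)*(l + 7)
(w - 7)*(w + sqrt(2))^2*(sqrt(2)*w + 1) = sqrt(2)*w^4 - 7*sqrt(2)*w^3 + 5*w^3 - 35*w^2 + 4*sqrt(2)*w^2 - 28*sqrt(2)*w + 2*w - 14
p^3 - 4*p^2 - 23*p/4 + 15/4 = (p - 5)*(p - 1/2)*(p + 3/2)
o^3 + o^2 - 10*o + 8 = (o - 2)*(o - 1)*(o + 4)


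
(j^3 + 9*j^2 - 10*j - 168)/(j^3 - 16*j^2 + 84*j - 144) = (j^2 + 13*j + 42)/(j^2 - 12*j + 36)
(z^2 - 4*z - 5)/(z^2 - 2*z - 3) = (z - 5)/(z - 3)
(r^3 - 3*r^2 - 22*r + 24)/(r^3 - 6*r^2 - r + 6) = (r + 4)/(r + 1)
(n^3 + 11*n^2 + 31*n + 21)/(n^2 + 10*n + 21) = n + 1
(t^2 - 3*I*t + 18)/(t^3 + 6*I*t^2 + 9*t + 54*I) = (t - 6*I)/(t^2 + 3*I*t + 18)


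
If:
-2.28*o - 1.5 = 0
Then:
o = -0.66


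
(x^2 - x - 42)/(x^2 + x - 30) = (x - 7)/(x - 5)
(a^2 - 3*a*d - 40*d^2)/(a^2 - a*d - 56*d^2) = (a + 5*d)/(a + 7*d)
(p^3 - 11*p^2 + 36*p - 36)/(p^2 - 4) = (p^2 - 9*p + 18)/(p + 2)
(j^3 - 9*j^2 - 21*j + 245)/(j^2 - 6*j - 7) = (j^2 - 2*j - 35)/(j + 1)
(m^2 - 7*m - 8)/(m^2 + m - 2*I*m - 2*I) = (m - 8)/(m - 2*I)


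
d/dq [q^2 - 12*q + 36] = 2*q - 12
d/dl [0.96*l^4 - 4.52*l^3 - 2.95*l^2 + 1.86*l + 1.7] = 3.84*l^3 - 13.56*l^2 - 5.9*l + 1.86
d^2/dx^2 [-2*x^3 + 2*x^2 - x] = 4 - 12*x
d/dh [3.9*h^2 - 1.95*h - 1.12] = 7.8*h - 1.95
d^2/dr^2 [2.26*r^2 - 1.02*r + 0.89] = 4.52000000000000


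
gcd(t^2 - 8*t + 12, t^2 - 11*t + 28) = 1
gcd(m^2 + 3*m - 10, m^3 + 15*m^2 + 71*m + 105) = m + 5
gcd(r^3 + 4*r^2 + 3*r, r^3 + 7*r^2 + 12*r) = r^2 + 3*r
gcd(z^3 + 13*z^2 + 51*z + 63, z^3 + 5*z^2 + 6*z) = z + 3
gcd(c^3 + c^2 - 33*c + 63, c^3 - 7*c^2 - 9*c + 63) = c - 3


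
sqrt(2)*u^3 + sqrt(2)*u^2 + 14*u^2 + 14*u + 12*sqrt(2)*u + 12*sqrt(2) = (u + sqrt(2))*(u + 6*sqrt(2))*(sqrt(2)*u + sqrt(2))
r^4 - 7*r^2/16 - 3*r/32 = r*(r - 3/4)*(r + 1/4)*(r + 1/2)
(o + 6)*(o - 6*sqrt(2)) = o^2 - 6*sqrt(2)*o + 6*o - 36*sqrt(2)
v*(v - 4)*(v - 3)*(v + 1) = v^4 - 6*v^3 + 5*v^2 + 12*v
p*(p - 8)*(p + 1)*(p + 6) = p^4 - p^3 - 50*p^2 - 48*p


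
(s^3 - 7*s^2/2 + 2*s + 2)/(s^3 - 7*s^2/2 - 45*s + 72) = (2*s^3 - 7*s^2 + 4*s + 4)/(2*s^3 - 7*s^2 - 90*s + 144)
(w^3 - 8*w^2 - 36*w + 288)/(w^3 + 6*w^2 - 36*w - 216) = (w - 8)/(w + 6)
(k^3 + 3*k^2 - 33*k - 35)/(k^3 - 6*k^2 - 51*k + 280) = (k + 1)/(k - 8)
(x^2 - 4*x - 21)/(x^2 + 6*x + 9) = (x - 7)/(x + 3)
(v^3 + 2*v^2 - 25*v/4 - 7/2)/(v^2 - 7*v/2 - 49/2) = (v^2 - 3*v/2 - 1)/(v - 7)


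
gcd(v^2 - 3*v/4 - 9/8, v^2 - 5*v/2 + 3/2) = v - 3/2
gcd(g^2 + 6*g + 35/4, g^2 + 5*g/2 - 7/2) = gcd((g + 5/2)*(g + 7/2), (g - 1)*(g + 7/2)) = g + 7/2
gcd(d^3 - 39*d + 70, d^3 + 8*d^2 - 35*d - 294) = d + 7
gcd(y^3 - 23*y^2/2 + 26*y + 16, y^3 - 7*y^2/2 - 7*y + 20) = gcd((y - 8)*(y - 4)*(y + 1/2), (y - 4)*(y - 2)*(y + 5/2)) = y - 4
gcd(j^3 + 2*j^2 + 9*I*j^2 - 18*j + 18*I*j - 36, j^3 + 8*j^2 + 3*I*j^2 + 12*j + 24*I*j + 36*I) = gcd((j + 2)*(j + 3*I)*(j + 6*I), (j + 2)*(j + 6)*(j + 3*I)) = j^2 + j*(2 + 3*I) + 6*I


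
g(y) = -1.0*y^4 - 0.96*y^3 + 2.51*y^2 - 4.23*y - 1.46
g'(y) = -4.0*y^3 - 2.88*y^2 + 5.02*y - 4.23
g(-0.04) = -1.29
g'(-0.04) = -4.44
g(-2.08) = 8.12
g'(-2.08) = 8.86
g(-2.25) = 6.07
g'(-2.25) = 15.46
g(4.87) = -635.90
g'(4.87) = -510.09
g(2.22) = -33.27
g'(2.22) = -51.04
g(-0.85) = 4.02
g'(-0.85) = -8.12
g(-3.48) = -62.55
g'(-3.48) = 112.00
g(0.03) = -1.58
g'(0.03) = -4.08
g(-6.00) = -974.36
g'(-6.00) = 725.97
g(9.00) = -7097.06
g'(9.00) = -3108.33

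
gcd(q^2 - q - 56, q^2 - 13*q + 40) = q - 8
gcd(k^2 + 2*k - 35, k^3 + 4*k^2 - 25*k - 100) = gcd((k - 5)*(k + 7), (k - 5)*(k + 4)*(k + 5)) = k - 5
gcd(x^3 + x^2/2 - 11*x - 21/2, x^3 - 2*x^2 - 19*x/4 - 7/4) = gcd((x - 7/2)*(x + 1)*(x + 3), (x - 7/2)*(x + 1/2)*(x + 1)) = x^2 - 5*x/2 - 7/2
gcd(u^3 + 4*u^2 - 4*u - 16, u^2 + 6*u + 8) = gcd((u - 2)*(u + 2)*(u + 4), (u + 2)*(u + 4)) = u^2 + 6*u + 8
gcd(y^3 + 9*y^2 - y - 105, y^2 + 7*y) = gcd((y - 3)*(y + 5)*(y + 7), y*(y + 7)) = y + 7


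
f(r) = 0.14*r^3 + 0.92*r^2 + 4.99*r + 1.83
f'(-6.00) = 9.07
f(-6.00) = -25.23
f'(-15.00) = 71.89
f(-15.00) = -338.52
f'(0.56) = 6.15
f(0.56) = 4.94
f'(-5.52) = 7.63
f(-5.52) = -21.23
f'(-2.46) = 3.01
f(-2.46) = -6.96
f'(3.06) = 14.55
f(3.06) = 29.73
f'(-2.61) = 3.05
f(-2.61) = -7.42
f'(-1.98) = 2.99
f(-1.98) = -5.53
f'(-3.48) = 3.67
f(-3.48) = -10.29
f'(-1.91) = 3.01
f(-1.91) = -5.32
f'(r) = 0.42*r^2 + 1.84*r + 4.99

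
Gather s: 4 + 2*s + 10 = 2*s + 14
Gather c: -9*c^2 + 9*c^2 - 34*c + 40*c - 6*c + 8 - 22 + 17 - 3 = 0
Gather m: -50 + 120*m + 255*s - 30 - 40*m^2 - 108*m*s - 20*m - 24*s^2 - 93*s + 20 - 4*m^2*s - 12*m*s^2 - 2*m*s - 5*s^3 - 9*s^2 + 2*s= m^2*(-4*s - 40) + m*(-12*s^2 - 110*s + 100) - 5*s^3 - 33*s^2 + 164*s - 60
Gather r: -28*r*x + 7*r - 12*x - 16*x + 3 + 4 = r*(7 - 28*x) - 28*x + 7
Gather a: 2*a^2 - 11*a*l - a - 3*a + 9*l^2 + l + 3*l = 2*a^2 + a*(-11*l - 4) + 9*l^2 + 4*l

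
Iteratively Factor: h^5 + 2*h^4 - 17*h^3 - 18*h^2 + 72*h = (h + 4)*(h^4 - 2*h^3 - 9*h^2 + 18*h) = h*(h + 4)*(h^3 - 2*h^2 - 9*h + 18) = h*(h - 3)*(h + 4)*(h^2 + h - 6) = h*(h - 3)*(h + 3)*(h + 4)*(h - 2)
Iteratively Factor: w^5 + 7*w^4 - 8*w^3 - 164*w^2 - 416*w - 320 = (w - 5)*(w^4 + 12*w^3 + 52*w^2 + 96*w + 64) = (w - 5)*(w + 2)*(w^3 + 10*w^2 + 32*w + 32) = (w - 5)*(w + 2)*(w + 4)*(w^2 + 6*w + 8) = (w - 5)*(w + 2)*(w + 4)^2*(w + 2)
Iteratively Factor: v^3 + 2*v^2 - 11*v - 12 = (v - 3)*(v^2 + 5*v + 4) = (v - 3)*(v + 4)*(v + 1)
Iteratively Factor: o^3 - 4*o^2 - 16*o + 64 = (o + 4)*(o^2 - 8*o + 16) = (o - 4)*(o + 4)*(o - 4)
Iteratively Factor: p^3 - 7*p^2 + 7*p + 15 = (p - 3)*(p^2 - 4*p - 5) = (p - 5)*(p - 3)*(p + 1)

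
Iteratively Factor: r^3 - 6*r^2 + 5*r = (r - 5)*(r^2 - r) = (r - 5)*(r - 1)*(r)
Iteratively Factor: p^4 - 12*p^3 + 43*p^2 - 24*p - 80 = (p - 4)*(p^3 - 8*p^2 + 11*p + 20) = (p - 4)*(p + 1)*(p^2 - 9*p + 20) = (p - 5)*(p - 4)*(p + 1)*(p - 4)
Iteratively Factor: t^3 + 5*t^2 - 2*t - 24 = (t - 2)*(t^2 + 7*t + 12) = (t - 2)*(t + 4)*(t + 3)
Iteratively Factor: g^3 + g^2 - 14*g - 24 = (g + 3)*(g^2 - 2*g - 8) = (g - 4)*(g + 3)*(g + 2)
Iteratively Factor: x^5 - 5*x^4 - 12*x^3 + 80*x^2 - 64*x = (x + 4)*(x^4 - 9*x^3 + 24*x^2 - 16*x) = (x - 4)*(x + 4)*(x^3 - 5*x^2 + 4*x) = (x - 4)*(x - 1)*(x + 4)*(x^2 - 4*x) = (x - 4)^2*(x - 1)*(x + 4)*(x)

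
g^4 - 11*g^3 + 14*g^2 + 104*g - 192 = (g - 8)*(g - 4)*(g - 2)*(g + 3)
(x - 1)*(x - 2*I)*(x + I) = x^3 - x^2 - I*x^2 + 2*x + I*x - 2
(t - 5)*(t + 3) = t^2 - 2*t - 15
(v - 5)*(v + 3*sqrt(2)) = v^2 - 5*v + 3*sqrt(2)*v - 15*sqrt(2)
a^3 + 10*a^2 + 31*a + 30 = (a + 2)*(a + 3)*(a + 5)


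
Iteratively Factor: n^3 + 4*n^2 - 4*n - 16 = (n - 2)*(n^2 + 6*n + 8) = (n - 2)*(n + 2)*(n + 4)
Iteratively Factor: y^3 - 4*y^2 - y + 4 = (y + 1)*(y^2 - 5*y + 4) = (y - 4)*(y + 1)*(y - 1)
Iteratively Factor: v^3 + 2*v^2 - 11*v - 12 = (v - 3)*(v^2 + 5*v + 4) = (v - 3)*(v + 1)*(v + 4)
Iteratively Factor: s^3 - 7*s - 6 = (s - 3)*(s^2 + 3*s + 2) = (s - 3)*(s + 2)*(s + 1)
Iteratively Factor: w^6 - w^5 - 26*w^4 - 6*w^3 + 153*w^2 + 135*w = (w - 3)*(w^5 + 2*w^4 - 20*w^3 - 66*w^2 - 45*w) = (w - 3)*(w + 3)*(w^4 - w^3 - 17*w^2 - 15*w) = (w - 3)*(w + 3)^2*(w^3 - 4*w^2 - 5*w) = (w - 5)*(w - 3)*(w + 3)^2*(w^2 + w) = w*(w - 5)*(w - 3)*(w + 3)^2*(w + 1)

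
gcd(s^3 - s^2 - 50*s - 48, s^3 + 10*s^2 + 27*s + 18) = s^2 + 7*s + 6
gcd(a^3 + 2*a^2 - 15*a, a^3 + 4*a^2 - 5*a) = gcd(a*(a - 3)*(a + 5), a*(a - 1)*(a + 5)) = a^2 + 5*a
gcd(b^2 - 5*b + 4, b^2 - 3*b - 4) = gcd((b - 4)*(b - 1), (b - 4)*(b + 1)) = b - 4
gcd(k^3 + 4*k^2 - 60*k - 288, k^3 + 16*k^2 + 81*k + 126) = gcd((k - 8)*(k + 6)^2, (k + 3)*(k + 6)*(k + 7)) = k + 6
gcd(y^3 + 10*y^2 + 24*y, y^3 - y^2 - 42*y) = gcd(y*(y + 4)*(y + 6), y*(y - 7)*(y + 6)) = y^2 + 6*y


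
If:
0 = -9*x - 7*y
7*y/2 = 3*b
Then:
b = 7*y/6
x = -7*y/9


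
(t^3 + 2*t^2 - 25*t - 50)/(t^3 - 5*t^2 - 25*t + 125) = (t + 2)/(t - 5)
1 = 1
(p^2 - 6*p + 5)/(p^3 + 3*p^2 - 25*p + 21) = (p - 5)/(p^2 + 4*p - 21)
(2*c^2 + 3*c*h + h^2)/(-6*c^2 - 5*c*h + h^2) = (-2*c - h)/(6*c - h)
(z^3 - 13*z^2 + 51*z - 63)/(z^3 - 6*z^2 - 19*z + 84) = (z - 3)/(z + 4)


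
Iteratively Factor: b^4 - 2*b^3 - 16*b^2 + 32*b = (b + 4)*(b^3 - 6*b^2 + 8*b) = (b - 2)*(b + 4)*(b^2 - 4*b) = b*(b - 2)*(b + 4)*(b - 4)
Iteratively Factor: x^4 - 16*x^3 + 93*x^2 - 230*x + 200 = (x - 2)*(x^3 - 14*x^2 + 65*x - 100) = (x - 5)*(x - 2)*(x^2 - 9*x + 20) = (x - 5)*(x - 4)*(x - 2)*(x - 5)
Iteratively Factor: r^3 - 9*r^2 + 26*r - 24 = (r - 3)*(r^2 - 6*r + 8) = (r - 4)*(r - 3)*(r - 2)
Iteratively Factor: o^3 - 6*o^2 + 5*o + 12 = (o + 1)*(o^2 - 7*o + 12) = (o - 3)*(o + 1)*(o - 4)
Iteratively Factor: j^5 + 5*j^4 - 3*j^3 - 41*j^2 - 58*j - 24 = (j + 4)*(j^4 + j^3 - 7*j^2 - 13*j - 6) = (j - 3)*(j + 4)*(j^3 + 4*j^2 + 5*j + 2) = (j - 3)*(j + 1)*(j + 4)*(j^2 + 3*j + 2) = (j - 3)*(j + 1)^2*(j + 4)*(j + 2)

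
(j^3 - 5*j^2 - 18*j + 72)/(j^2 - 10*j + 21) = (j^2 - 2*j - 24)/(j - 7)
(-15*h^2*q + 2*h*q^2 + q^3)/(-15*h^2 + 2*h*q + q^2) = q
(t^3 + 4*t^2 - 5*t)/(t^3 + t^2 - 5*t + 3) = t*(t + 5)/(t^2 + 2*t - 3)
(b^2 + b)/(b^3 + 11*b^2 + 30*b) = (b + 1)/(b^2 + 11*b + 30)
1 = 1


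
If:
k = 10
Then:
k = 10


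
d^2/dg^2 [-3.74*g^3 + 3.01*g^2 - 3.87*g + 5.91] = 6.02 - 22.44*g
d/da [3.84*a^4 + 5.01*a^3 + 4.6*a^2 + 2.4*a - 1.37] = 15.36*a^3 + 15.03*a^2 + 9.2*a + 2.4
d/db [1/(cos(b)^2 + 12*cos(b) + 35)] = 2*(cos(b) + 6)*sin(b)/(cos(b)^2 + 12*cos(b) + 35)^2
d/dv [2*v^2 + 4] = 4*v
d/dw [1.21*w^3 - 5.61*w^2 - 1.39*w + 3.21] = 3.63*w^2 - 11.22*w - 1.39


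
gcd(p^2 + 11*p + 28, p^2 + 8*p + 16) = p + 4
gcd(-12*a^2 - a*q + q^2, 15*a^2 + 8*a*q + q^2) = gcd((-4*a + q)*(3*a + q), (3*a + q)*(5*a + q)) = 3*a + q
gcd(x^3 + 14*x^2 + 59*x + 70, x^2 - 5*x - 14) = x + 2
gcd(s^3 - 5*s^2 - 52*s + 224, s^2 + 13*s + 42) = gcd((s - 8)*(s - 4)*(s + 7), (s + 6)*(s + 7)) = s + 7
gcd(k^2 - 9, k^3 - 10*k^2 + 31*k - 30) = k - 3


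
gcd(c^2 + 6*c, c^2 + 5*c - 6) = c + 6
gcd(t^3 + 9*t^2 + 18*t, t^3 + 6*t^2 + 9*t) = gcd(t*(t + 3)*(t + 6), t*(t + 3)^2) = t^2 + 3*t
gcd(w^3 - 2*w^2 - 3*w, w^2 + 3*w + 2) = w + 1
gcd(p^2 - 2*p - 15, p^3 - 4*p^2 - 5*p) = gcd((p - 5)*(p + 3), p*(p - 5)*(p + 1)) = p - 5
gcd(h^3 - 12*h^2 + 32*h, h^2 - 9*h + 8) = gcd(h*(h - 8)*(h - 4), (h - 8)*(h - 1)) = h - 8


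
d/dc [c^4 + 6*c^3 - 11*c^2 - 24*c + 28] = 4*c^3 + 18*c^2 - 22*c - 24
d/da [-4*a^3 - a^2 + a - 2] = -12*a^2 - 2*a + 1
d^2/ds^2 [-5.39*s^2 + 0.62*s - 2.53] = -10.7800000000000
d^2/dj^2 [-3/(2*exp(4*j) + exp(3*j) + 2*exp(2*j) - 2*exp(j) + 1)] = 3*(-2*(8*exp(3*j) + 3*exp(2*j) + 4*exp(j) - 2)^2*exp(j) + (32*exp(3*j) + 9*exp(2*j) + 8*exp(j) - 2)*(2*exp(4*j) + exp(3*j) + 2*exp(2*j) - 2*exp(j) + 1))*exp(j)/(2*exp(4*j) + exp(3*j) + 2*exp(2*j) - 2*exp(j) + 1)^3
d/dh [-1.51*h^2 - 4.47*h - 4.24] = -3.02*h - 4.47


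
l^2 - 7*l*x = l*(l - 7*x)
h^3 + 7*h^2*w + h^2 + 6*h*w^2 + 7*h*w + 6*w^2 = (h + 1)*(h + w)*(h + 6*w)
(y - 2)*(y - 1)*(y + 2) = y^3 - y^2 - 4*y + 4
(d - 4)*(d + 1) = d^2 - 3*d - 4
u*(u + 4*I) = u^2 + 4*I*u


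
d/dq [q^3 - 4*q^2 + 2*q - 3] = 3*q^2 - 8*q + 2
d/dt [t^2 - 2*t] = 2*t - 2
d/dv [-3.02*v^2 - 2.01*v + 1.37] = -6.04*v - 2.01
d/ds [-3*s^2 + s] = 1 - 6*s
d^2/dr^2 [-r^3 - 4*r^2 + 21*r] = -6*r - 8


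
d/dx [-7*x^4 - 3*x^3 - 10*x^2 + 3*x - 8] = -28*x^3 - 9*x^2 - 20*x + 3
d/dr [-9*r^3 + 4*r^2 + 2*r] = -27*r^2 + 8*r + 2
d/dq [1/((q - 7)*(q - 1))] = 2*(4 - q)/(q^4 - 16*q^3 + 78*q^2 - 112*q + 49)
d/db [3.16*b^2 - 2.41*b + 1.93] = 6.32*b - 2.41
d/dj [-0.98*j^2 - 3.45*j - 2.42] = -1.96*j - 3.45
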